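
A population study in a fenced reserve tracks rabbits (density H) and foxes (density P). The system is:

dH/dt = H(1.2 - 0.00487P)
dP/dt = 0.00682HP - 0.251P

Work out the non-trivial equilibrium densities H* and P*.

Set dP/dt = 0 with P > 0: 0.00682H - 0.251 = 0, so H* = 0.251/0.00682 = 36.8.
Set dH/dt = 0 with H > 0: 1.2 - 0.00487P = 0, so P* = 1.2/0.00487 = 246.

H* ≈ 36.8, P* ≈ 246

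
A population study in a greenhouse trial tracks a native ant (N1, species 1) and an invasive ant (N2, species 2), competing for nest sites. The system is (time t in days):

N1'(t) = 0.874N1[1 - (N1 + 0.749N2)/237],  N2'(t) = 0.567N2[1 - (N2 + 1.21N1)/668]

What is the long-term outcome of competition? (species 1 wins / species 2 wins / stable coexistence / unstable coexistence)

species 2 excludes species 1

Compare the nullcline intercepts: K1/α12 = 237/0.749 = 316 < K2 = 668; K2/α21 = 668/1.21 = 552 > K1 = 237.
Since the inequalities point opposite ways, species 2 can invade but species 1 cannot.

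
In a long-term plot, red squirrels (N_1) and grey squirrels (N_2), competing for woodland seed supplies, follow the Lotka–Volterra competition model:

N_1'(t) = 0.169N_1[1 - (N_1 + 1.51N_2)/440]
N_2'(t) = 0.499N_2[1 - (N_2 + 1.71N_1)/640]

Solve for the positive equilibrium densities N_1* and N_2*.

Setting both brackets to zero gives the nullclines N_1 + 1.51N_2 = 440 and 1.71N_1 + N_2 = 640.
Substituting N_2 = 640 - 1.71N_1 into the first: N_1(1 - 1.51·1.71) = 440 - 1.51·640.
So N_1* = -526/-1.58 = 333, and then N_2* = 640 - 1.71·333 = 71.

N_1* ≈ 333, N_2* ≈ 71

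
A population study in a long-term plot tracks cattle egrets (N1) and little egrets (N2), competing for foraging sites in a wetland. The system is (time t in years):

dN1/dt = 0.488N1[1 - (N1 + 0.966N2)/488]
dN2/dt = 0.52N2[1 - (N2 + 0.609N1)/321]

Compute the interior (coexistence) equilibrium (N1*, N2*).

N1* ≈ 432, N2* ≈ 57.8

Setting both brackets to zero gives the nullclines N1 + 0.966N2 = 488 and 0.609N1 + N2 = 321.
Substituting N2 = 321 - 0.609N1 into the first: N1(1 - 0.966·0.609) = 488 - 0.966·321.
So N1* = 178/0.412 = 432, and then N2* = 321 - 0.609·432 = 57.8.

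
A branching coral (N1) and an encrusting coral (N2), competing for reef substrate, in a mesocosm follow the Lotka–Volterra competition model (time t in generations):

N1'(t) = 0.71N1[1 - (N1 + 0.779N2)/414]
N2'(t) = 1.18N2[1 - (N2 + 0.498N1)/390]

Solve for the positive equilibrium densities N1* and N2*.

N1* ≈ 180, N2* ≈ 300

Setting both brackets to zero gives the nullclines N1 + 0.779N2 = 414 and 0.498N1 + N2 = 390.
Substituting N2 = 390 - 0.498N1 into the first: N1(1 - 0.779·0.498) = 414 - 0.779·390.
So N1* = 110/0.612 = 180, and then N2* = 390 - 0.498·180 = 300.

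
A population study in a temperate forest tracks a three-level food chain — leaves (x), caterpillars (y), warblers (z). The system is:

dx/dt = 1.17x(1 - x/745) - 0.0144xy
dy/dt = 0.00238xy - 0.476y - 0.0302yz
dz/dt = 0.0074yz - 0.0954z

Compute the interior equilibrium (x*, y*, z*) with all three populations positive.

x* ≈ 627, y* ≈ 12.9, z* ≈ 33.6

From dz/dt = 0: 0.0074y* = 0.0954, so y* = 12.9.
From dx/dt = 0: 1.17(1 - x*/745) = 0.0144·12.9, giving x* = 745·(1 - 0.159) = 627.
From dy/dt = 0: 0.00238·627 - 0.476 = 0.0302z*, so z* = 1.02/0.0302 = 33.6.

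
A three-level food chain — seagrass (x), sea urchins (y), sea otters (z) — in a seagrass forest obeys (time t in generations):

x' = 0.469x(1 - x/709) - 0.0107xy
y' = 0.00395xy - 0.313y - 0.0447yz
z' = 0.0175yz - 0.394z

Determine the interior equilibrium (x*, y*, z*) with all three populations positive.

From dz/dt = 0: 0.0175y* = 0.394, so y* = 22.5.
From dx/dt = 0: 0.469(1 - x*/709) = 0.0107·22.5, giving x* = 709·(1 - 0.514) = 345.
From dy/dt = 0: 0.00395·345 - 0.313 = 0.0447z*, so z* = 1.05/0.0447 = 23.5.

x* ≈ 345, y* ≈ 22.5, z* ≈ 23.5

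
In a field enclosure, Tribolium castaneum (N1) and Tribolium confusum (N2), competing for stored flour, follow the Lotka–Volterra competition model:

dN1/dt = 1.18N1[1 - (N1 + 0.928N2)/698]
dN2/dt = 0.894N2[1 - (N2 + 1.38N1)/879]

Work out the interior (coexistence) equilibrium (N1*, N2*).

Setting both brackets to zero gives the nullclines N1 + 0.928N2 = 698 and 1.38N1 + N2 = 879.
Substituting N2 = 879 - 1.38N1 into the first: N1(1 - 0.928·1.38) = 698 - 0.928·879.
So N1* = -118/-0.281 = 419, and then N2* = 879 - 1.38·419 = 300.

N1* ≈ 419, N2* ≈ 300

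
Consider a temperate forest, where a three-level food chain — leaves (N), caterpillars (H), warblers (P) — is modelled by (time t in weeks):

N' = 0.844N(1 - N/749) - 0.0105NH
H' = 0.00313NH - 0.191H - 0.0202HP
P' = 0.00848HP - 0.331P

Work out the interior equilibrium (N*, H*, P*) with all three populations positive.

From dP/dt = 0: 0.00848H* = 0.331, so H* = 39.
From dN/dt = 0: 0.844(1 - N*/749) = 0.0105·39, giving N* = 749·(1 - 0.486) = 385.
From dH/dt = 0: 0.00313·385 - 0.191 = 0.0202P*, so P* = 1.01/0.0202 = 50.2.

N* ≈ 385, H* ≈ 39, P* ≈ 50.2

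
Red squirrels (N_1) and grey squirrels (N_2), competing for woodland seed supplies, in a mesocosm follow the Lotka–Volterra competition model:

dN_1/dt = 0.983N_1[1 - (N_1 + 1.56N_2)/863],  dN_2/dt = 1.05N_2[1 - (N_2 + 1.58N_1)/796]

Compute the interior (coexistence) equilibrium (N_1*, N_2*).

N_1* ≈ 259, N_2* ≈ 387

Setting both brackets to zero gives the nullclines N_1 + 1.56N_2 = 863 and 1.58N_1 + N_2 = 796.
Substituting N_2 = 796 - 1.58N_1 into the first: N_1(1 - 1.56·1.58) = 863 - 1.56·796.
So N_1* = -379/-1.46 = 259, and then N_2* = 796 - 1.58·259 = 387.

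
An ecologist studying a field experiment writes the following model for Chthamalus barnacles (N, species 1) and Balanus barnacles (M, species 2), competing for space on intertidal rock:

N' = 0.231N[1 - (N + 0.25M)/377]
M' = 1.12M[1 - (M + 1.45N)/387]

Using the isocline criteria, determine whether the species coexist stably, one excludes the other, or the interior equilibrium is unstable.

Compare the nullcline intercepts: K1/α12 = 377/0.25 = 1510 > K2 = 387; K2/α21 = 387/1.45 = 267 < K1 = 377.
Since the inequalities point opposite ways, species 1 can invade but species 2 cannot.

species 1 excludes species 2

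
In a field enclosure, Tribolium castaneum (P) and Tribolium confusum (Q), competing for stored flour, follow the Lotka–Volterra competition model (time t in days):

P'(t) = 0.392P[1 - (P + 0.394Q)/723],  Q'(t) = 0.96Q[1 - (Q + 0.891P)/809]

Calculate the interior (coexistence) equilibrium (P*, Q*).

P* ≈ 623, Q* ≈ 254

Setting both brackets to zero gives the nullclines P + 0.394Q = 723 and 0.891P + Q = 809.
Substituting Q = 809 - 0.891P into the first: P(1 - 0.394·0.891) = 723 - 0.394·809.
So P* = 404/0.649 = 623, and then Q* = 809 - 0.891·623 = 254.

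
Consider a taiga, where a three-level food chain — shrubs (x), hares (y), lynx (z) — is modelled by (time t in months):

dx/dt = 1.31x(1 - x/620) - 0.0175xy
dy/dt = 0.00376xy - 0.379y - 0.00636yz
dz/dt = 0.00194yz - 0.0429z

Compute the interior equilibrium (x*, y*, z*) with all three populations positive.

x* ≈ 437, y* ≈ 22.1, z* ≈ 199

From dz/dt = 0: 0.00194y* = 0.0429, so y* = 22.1.
From dx/dt = 0: 1.31(1 - x*/620) = 0.0175·22.1, giving x* = 620·(1 - 0.295) = 437.
From dy/dt = 0: 0.00376·437 - 0.379 = 0.00636z*, so z* = 1.26/0.00636 = 199.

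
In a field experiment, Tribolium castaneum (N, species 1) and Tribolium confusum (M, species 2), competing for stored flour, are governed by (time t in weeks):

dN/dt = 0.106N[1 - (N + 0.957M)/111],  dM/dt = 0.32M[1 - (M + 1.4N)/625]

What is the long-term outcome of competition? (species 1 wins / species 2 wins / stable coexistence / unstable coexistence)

Compare the nullcline intercepts: K1/α12 = 111/0.957 = 116 < K2 = 625; K2/α21 = 625/1.4 = 446 > K1 = 111.
Since the inequalities point opposite ways, species 2 can invade but species 1 cannot.

species 2 excludes species 1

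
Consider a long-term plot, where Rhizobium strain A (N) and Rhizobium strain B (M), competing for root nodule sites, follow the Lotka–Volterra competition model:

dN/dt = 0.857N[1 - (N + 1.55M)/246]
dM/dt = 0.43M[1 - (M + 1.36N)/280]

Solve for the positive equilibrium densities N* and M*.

Setting both brackets to zero gives the nullclines N + 1.55M = 246 and 1.36N + M = 280.
Substituting M = 280 - 1.36N into the first: N(1 - 1.55·1.36) = 246 - 1.55·280.
So N* = -188/-1.11 = 170, and then M* = 280 - 1.36·170 = 49.2.

N* ≈ 170, M* ≈ 49.2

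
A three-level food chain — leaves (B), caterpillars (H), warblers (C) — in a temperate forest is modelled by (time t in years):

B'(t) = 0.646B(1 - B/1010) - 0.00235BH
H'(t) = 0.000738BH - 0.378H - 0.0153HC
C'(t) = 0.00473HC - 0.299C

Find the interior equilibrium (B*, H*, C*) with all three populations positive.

B* ≈ 778, H* ≈ 63.2, C* ≈ 12.8

From dC/dt = 0: 0.00473H* = 0.299, so H* = 63.2.
From dB/dt = 0: 0.646(1 - B*/1010) = 0.00235·63.2, giving B* = 1010·(1 - 0.23) = 778.
From dH/dt = 0: 0.000738·778 - 0.378 = 0.0153C*, so C* = 0.196/0.0153 = 12.8.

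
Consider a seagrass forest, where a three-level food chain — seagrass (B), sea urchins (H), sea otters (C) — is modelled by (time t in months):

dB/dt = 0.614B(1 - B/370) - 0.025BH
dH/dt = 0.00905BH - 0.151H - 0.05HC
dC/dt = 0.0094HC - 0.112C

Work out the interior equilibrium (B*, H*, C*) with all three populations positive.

B* ≈ 191, H* ≈ 11.9, C* ≈ 31.5

From dC/dt = 0: 0.0094H* = 0.112, so H* = 11.9.
From dB/dt = 0: 0.614(1 - B*/370) = 0.025·11.9, giving B* = 370·(1 - 0.485) = 191.
From dH/dt = 0: 0.00905·191 - 0.151 = 0.05C*, so C* = 1.57/0.05 = 31.5.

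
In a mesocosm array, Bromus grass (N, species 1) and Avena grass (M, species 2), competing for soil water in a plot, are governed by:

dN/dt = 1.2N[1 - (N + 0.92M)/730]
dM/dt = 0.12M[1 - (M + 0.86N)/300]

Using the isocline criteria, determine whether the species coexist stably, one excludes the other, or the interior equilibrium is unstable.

species 1 excludes species 2

Compare the nullcline intercepts: K1/α12 = 730/0.92 = 793 > K2 = 300; K2/α21 = 300/0.86 = 349 < K1 = 730.
Since the inequalities point opposite ways, species 1 can invade but species 2 cannot.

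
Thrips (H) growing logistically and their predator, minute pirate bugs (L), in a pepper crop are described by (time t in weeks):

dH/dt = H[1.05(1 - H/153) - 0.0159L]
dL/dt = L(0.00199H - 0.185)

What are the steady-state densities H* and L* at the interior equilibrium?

H* ≈ 93, L* ≈ 25.9

From dL/dt = 0 with L > 0: 0.00199H* = 0.185, so H* = 93.
Substitute into dH/dt = 0: 1.05(1 - 93/153) = 0.0159L*.
The bracket is 0.392, giving L* = 0.412/0.0159 = 25.9.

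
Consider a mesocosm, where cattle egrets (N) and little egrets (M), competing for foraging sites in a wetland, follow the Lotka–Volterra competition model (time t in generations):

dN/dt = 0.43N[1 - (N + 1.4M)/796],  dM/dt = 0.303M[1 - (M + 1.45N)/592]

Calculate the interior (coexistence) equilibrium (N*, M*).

Setting both brackets to zero gives the nullclines N + 1.4M = 796 and 1.45N + M = 592.
Substituting M = 592 - 1.45N into the first: N(1 - 1.4·1.45) = 796 - 1.4·592.
So N* = -32.8/-1.03 = 31.8, and then M* = 592 - 1.45·31.8 = 546.

N* ≈ 31.8, M* ≈ 546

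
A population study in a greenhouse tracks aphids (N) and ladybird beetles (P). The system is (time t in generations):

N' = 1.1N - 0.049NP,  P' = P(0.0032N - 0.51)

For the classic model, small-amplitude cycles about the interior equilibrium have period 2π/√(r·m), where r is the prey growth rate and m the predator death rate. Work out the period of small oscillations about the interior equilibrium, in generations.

Here r = 1.1 and m = 0.51, so r·m = 0.561.
ω = √0.561 = 0.749 per generation, hence T = 2π/ω ≈ 8.39 generations.

T ≈ 8.39 generations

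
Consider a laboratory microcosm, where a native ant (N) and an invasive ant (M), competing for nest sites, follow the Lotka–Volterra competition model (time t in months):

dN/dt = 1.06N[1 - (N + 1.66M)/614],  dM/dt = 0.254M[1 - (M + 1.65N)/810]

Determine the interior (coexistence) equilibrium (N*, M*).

Setting both brackets to zero gives the nullclines N + 1.66M = 614 and 1.65N + M = 810.
Substituting M = 810 - 1.65N into the first: N(1 - 1.66·1.65) = 614 - 1.66·810.
So N* = -731/-1.74 = 420, and then M* = 810 - 1.65·420 = 117.

N* ≈ 420, M* ≈ 117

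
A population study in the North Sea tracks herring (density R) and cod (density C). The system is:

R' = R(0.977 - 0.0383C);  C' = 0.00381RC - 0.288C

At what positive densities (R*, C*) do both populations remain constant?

Set dC/dt = 0 with C > 0: 0.00381R - 0.288 = 0, so R* = 0.288/0.00381 = 75.6.
Set dR/dt = 0 with R > 0: 0.977 - 0.0383C = 0, so C* = 0.977/0.0383 = 25.5.

R* ≈ 75.6, C* ≈ 25.5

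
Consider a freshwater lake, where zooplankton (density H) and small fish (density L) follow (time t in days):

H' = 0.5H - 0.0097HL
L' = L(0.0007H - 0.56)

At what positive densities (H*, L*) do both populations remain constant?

Set dL/dt = 0 with L > 0: 0.0007H - 0.56 = 0, so H* = 0.56/0.0007 = 800.
Set dH/dt = 0 with H > 0: 0.5 - 0.0097L = 0, so L* = 0.5/0.0097 = 51.5.

H* ≈ 800, L* ≈ 51.5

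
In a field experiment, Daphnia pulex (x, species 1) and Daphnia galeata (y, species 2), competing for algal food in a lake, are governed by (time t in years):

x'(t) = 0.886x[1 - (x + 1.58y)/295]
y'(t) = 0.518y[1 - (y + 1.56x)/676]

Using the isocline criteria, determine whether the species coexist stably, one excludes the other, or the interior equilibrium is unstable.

species 2 excludes species 1

Compare the nullcline intercepts: K1/α12 = 295/1.58 = 187 < K2 = 676; K2/α21 = 676/1.56 = 433 > K1 = 295.
Since the inequalities point opposite ways, species 2 can invade but species 1 cannot.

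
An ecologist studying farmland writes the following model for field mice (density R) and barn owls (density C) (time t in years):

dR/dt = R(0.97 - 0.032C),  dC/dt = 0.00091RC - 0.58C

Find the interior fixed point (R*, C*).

Set dC/dt = 0 with C > 0: 0.00091R - 0.58 = 0, so R* = 0.58/0.00091 = 637.
Set dR/dt = 0 with R > 0: 0.97 - 0.032C = 0, so C* = 0.97/0.032 = 30.3.

R* ≈ 637, C* ≈ 30.3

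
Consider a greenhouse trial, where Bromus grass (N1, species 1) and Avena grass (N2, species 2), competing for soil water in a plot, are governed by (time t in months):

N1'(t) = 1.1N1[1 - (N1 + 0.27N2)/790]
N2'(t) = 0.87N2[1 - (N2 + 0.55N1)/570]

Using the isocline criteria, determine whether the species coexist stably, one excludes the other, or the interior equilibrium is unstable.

stable coexistence

Compare the nullcline intercepts: K1/α12 = 790/0.27 = 2930 > K2 = 570; K2/α21 = 570/0.55 = 1040 > K1 = 790.
Since both inequalities hold, each species can invade when rare, so the interior equilibrium is stable.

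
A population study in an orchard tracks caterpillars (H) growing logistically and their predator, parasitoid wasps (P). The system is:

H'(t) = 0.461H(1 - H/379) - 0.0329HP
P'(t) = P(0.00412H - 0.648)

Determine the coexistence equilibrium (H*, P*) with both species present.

H* ≈ 157, P* ≈ 8.2

From dP/dt = 0 with P > 0: 0.00412H* = 0.648, so H* = 157.
Substitute into dH/dt = 0: 0.461(1 - 157/379) = 0.0329P*.
The bracket is 0.585, giving P* = 0.27/0.0329 = 8.2.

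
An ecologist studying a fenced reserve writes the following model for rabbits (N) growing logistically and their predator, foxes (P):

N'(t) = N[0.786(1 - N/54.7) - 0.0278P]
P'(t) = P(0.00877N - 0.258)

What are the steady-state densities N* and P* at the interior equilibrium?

N* ≈ 29.4, P* ≈ 13.1

From dP/dt = 0 with P > 0: 0.00877N* = 0.258, so N* = 29.4.
Substitute into dN/dt = 0: 0.786(1 - 29.4/54.7) = 0.0278P*.
The bracket is 0.462, giving P* = 0.363/0.0278 = 13.1.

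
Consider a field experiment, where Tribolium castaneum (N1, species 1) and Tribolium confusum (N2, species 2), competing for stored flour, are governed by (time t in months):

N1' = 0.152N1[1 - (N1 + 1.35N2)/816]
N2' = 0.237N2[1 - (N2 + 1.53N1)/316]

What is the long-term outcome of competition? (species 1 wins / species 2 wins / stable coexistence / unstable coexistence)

species 1 excludes species 2

Compare the nullcline intercepts: K1/α12 = 816/1.35 = 604 > K2 = 316; K2/α21 = 316/1.53 = 207 < K1 = 816.
Since the inequalities point opposite ways, species 1 can invade but species 2 cannot.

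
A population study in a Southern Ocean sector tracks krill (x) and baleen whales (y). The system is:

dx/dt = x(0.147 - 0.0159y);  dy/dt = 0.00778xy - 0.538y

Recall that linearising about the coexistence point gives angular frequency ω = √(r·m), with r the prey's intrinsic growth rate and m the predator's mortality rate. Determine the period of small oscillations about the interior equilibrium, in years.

T ≈ 22.3 years

Here r = 0.147 and m = 0.538, so r·m = 0.0791.
ω = √0.0791 = 0.281 per year, hence T = 2π/ω ≈ 22.3 years.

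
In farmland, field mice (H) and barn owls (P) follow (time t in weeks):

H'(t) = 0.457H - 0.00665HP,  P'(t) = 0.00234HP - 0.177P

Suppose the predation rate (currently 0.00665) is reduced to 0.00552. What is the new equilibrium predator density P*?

P* ≈ 82.8

At the interior fixed point, setting dH/dt = 0 with H > 0 fixes P* = (prey growth rate)/(HP coefficient) — independent of the other coefficients.
With the change, P* = 0.457/0.00552 = 82.8; it rises from 68.7.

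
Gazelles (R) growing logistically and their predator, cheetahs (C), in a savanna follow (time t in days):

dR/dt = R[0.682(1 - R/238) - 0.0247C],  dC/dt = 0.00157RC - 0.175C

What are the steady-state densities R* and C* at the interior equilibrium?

From dC/dt = 0 with C > 0: 0.00157R* = 0.175, so R* = 111.
Substitute into dR/dt = 0: 0.682(1 - 111/238) = 0.0247C*.
The bracket is 0.532, giving C* = 0.363/0.0247 = 14.7.

R* ≈ 111, C* ≈ 14.7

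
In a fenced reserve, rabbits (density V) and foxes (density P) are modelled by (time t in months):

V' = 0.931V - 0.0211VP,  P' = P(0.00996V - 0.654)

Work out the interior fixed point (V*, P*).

V* ≈ 65.7, P* ≈ 44.1

Set dP/dt = 0 with P > 0: 0.00996V - 0.654 = 0, so V* = 0.654/0.00996 = 65.7.
Set dV/dt = 0 with V > 0: 0.931 - 0.0211P = 0, so P* = 0.931/0.0211 = 44.1.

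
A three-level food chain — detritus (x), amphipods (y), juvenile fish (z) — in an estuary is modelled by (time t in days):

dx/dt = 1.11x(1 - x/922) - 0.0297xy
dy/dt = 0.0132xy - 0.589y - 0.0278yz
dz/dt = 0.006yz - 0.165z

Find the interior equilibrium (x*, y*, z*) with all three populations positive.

x* ≈ 244, y* ≈ 27.5, z* ≈ 94.5

From dz/dt = 0: 0.006y* = 0.165, so y* = 27.5.
From dx/dt = 0: 1.11(1 - x*/922) = 0.0297·27.5, giving x* = 922·(1 - 0.736) = 244.
From dy/dt = 0: 0.0132·244 - 0.589 = 0.0278z*, so z* = 2.63/0.0278 = 94.5.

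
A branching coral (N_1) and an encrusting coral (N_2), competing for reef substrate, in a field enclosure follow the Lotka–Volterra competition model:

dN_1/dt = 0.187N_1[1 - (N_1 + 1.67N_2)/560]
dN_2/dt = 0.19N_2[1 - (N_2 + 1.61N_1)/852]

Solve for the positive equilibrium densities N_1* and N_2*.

Setting both brackets to zero gives the nullclines N_1 + 1.67N_2 = 560 and 1.61N_1 + N_2 = 852.
Substituting N_2 = 852 - 1.61N_1 into the first: N_1(1 - 1.67·1.61) = 560 - 1.67·852.
So N_1* = -863/-1.69 = 511, and then N_2* = 852 - 1.61·511 = 29.4.

N_1* ≈ 511, N_2* ≈ 29.4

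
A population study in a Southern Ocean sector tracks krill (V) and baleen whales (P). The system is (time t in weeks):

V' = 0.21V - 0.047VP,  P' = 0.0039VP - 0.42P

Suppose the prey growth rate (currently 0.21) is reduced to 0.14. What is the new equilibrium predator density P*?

At the interior fixed point, setting dV/dt = 0 with V > 0 fixes P* = (prey growth rate)/(VP coefficient) — independent of the other coefficients.
With the change, P* = 0.14/0.047 = 2.98; it falls from 4.47.

P* ≈ 2.98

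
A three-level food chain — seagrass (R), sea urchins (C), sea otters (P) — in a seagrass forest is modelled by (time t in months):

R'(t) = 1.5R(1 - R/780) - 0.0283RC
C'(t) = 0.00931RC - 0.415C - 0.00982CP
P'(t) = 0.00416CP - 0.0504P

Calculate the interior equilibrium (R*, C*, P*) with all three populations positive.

From dP/dt = 0: 0.00416C* = 0.0504, so C* = 12.1.
From dR/dt = 0: 1.5(1 - R*/780) = 0.0283·12.1, giving R* = 780·(1 - 0.229) = 602.
From dC/dt = 0: 0.00931·602 - 0.415 = 0.00982P*, so P* = 5.19/0.00982 = 528.

R* ≈ 602, C* ≈ 12.1, P* ≈ 528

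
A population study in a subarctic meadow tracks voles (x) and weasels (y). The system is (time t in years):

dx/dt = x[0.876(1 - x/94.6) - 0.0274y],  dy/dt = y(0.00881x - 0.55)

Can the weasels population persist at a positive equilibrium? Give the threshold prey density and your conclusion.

Threshold x = 62.4; K > 62.4, so yes, the predator persists.

The predator equation gives dy/dt > 0 only when x > 0.55/0.00881 = 62.4.
Without the predator, x → K = 94.6. Since 94.6 > 62.4, the predator can invade and persist.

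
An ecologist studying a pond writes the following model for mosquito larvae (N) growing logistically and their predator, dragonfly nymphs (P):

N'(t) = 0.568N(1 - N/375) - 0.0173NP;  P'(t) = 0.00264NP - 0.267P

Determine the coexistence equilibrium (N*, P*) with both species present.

From dP/dt = 0 with P > 0: 0.00264N* = 0.267, so N* = 101.
Substitute into dN/dt = 0: 0.568(1 - 101/375) = 0.0173P*.
The bracket is 0.73, giving P* = 0.415/0.0173 = 24.

N* ≈ 101, P* ≈ 24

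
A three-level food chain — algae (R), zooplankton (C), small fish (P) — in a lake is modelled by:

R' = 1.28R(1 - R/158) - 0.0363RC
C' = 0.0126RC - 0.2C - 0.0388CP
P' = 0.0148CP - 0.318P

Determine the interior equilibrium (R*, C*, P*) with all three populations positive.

From dP/dt = 0: 0.0148C* = 0.318, so C* = 21.5.
From dR/dt = 0: 1.28(1 - R*/158) = 0.0363·21.5, giving R* = 158·(1 - 0.609) = 61.7.
From dC/dt = 0: 0.0126·61.7 - 0.2 = 0.0388P*, so P* = 0.578/0.0388 = 14.9.

R* ≈ 61.7, C* ≈ 21.5, P* ≈ 14.9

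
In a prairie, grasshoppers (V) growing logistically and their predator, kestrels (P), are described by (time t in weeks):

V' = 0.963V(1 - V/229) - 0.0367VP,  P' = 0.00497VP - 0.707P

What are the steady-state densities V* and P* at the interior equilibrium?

V* ≈ 142, P* ≈ 9.94

From dP/dt = 0 with P > 0: 0.00497V* = 0.707, so V* = 142.
Substitute into dV/dt = 0: 0.963(1 - 142/229) = 0.0367P*.
The bracket is 0.379, giving P* = 0.365/0.0367 = 9.94.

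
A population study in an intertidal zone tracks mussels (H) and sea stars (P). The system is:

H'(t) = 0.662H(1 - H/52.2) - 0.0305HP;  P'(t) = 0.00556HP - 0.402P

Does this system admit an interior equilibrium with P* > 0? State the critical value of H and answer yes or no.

Threshold H = 72.3; K < 72.3, so no, the predator goes extinct.

The predator equation gives dP/dt > 0 only when H > 0.402/0.00556 = 72.3.
Without the predator, H → K = 52.2. Since 52.2 < 72.3, the predator cannot invade.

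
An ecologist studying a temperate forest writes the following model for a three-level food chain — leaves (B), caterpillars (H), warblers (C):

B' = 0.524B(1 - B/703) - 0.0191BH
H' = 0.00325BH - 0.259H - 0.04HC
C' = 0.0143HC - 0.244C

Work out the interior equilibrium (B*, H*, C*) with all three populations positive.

B* ≈ 266, H* ≈ 17.1, C* ≈ 15.1

From dC/dt = 0: 0.0143H* = 0.244, so H* = 17.1.
From dB/dt = 0: 0.524(1 - B*/703) = 0.0191·17.1, giving B* = 703·(1 - 0.622) = 266.
From dH/dt = 0: 0.00325·266 - 0.259 = 0.04C*, so C* = 0.605/0.04 = 15.1.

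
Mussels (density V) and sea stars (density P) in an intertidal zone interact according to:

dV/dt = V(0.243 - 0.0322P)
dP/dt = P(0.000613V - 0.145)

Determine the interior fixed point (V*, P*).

V* ≈ 237, P* ≈ 7.55

Set dP/dt = 0 with P > 0: 0.000613V - 0.145 = 0, so V* = 0.145/0.000613 = 237.
Set dV/dt = 0 with V > 0: 0.243 - 0.0322P = 0, so P* = 0.243/0.0322 = 7.55.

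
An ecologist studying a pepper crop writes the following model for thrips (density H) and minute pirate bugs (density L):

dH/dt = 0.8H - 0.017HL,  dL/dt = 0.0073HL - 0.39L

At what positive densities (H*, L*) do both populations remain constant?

Set dL/dt = 0 with L > 0: 0.0073H - 0.39 = 0, so H* = 0.39/0.0073 = 53.4.
Set dH/dt = 0 with H > 0: 0.8 - 0.017L = 0, so L* = 0.8/0.017 = 47.1.

H* ≈ 53.4, L* ≈ 47.1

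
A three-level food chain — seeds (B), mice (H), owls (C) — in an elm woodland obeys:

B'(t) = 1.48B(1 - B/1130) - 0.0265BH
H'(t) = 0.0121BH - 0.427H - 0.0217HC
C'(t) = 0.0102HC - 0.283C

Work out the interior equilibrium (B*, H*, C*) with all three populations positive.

From dC/dt = 0: 0.0102H* = 0.283, so H* = 27.7.
From dB/dt = 0: 1.48(1 - B*/1130) = 0.0265·27.7, giving B* = 1130·(1 - 0.497) = 569.
From dH/dt = 0: 0.0121·569 - 0.427 = 0.0217C*, so C* = 6.45/0.0217 = 297.

B* ≈ 569, H* ≈ 27.7, C* ≈ 297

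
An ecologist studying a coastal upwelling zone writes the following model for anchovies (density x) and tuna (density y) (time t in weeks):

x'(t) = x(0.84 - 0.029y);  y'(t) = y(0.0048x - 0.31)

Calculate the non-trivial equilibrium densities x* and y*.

x* ≈ 64.6, y* ≈ 29

Set dy/dt = 0 with y > 0: 0.0048x - 0.31 = 0, so x* = 0.31/0.0048 = 64.6.
Set dx/dt = 0 with x > 0: 0.84 - 0.029y = 0, so y* = 0.84/0.029 = 29.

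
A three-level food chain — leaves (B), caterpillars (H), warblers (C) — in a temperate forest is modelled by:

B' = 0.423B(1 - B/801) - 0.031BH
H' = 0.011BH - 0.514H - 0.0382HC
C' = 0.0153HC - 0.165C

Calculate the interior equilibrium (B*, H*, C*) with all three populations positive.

From dC/dt = 0: 0.0153H* = 0.165, so H* = 10.8.
From dB/dt = 0: 0.423(1 - B*/801) = 0.031·10.8, giving B* = 801·(1 - 0.79) = 168.
From dH/dt = 0: 0.011·168 - 0.514 = 0.0382C*, so C* = 1.33/0.0382 = 34.9.

B* ≈ 168, H* ≈ 10.8, C* ≈ 34.9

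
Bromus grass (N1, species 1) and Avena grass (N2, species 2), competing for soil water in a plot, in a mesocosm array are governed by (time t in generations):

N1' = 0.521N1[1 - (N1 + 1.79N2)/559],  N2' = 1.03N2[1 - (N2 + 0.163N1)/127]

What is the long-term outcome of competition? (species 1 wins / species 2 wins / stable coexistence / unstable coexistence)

stable coexistence

Compare the nullcline intercepts: K1/α12 = 559/1.79 = 312 > K2 = 127; K2/α21 = 127/0.163 = 779 > K1 = 559.
Since both inequalities hold, each species can invade when rare, so the interior equilibrium is stable.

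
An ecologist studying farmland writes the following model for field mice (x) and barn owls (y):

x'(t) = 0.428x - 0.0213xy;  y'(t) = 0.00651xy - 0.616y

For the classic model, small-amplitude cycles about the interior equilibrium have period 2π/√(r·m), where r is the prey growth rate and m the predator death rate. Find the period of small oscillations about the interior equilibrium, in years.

T ≈ 12.2 years

Here r = 0.428 and m = 0.616, so r·m = 0.264.
ω = √0.264 = 0.513 per year, hence T = 2π/ω ≈ 12.2 years.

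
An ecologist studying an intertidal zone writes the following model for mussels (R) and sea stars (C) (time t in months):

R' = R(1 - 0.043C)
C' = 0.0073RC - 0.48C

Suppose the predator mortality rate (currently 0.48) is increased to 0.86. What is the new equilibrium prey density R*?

At the interior fixed point, setting dC/dt = 0 with C > 0 fixes R* = (predator death rate)/(RC coefficient) — independent of the other coefficients.
With the change, R* = 0.86/0.0073 = 118; it rises from 65.8.

R* ≈ 118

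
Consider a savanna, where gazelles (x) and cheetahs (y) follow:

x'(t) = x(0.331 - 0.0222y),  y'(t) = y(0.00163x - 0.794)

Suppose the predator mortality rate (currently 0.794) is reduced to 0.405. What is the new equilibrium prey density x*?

At the interior fixed point, setting dy/dt = 0 with y > 0 fixes x* = (predator death rate)/(xy coefficient) — independent of the other coefficients.
With the change, x* = 0.405/0.00163 = 248; it falls from 487.

x* ≈ 248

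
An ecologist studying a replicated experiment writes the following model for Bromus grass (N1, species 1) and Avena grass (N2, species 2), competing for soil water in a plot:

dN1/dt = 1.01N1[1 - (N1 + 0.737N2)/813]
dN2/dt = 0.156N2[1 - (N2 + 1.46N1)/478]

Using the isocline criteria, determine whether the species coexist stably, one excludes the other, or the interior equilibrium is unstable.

species 1 excludes species 2

Compare the nullcline intercepts: K1/α12 = 813/0.737 = 1100 > K2 = 478; K2/α21 = 478/1.46 = 327 < K1 = 813.
Since the inequalities point opposite ways, species 1 can invade but species 2 cannot.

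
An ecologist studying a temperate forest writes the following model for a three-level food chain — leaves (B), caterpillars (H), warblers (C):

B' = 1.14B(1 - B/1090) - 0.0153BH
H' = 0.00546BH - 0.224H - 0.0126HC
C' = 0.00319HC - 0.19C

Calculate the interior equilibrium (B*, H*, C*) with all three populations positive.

B* ≈ 219, H* ≈ 59.6, C* ≈ 77

From dC/dt = 0: 0.00319H* = 0.19, so H* = 59.6.
From dB/dt = 0: 1.14(1 - B*/1090) = 0.0153·59.6, giving B* = 1090·(1 - 0.799) = 219.
From dH/dt = 0: 0.00546·219 - 0.224 = 0.0126C*, so C* = 0.97/0.0126 = 77.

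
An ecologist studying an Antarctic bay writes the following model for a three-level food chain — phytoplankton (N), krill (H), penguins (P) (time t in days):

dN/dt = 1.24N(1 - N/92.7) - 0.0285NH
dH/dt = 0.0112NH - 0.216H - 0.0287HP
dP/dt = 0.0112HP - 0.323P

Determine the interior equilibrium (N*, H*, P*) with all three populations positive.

From dP/dt = 0: 0.0112H* = 0.323, so H* = 28.8.
From dN/dt = 0: 1.24(1 - N*/92.7) = 0.0285·28.8, giving N* = 92.7·(1 - 0.663) = 31.3.
From dH/dt = 0: 0.0112·31.3 - 0.216 = 0.0287P*, so P* = 0.134/0.0287 = 4.67.

N* ≈ 31.3, H* ≈ 28.8, P* ≈ 4.67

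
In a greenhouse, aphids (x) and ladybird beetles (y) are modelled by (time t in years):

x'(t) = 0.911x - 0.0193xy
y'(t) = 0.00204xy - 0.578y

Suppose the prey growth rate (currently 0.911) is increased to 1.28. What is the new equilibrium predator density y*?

y* ≈ 66.3

At the interior fixed point, setting dx/dt = 0 with x > 0 fixes y* = (prey growth rate)/(xy coefficient) — independent of the other coefficients.
With the change, y* = 1.28/0.0193 = 66.3; it rises from 47.2.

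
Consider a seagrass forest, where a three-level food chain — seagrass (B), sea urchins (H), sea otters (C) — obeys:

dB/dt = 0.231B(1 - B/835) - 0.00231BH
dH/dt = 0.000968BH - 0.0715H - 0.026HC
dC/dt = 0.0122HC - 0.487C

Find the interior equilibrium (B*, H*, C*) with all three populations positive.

From dC/dt = 0: 0.0122H* = 0.487, so H* = 39.9.
From dB/dt = 0: 0.231(1 - B*/835) = 0.00231·39.9, giving B* = 835·(1 - 0.399) = 502.
From dH/dt = 0: 0.000968·502 - 0.0715 = 0.026C*, so C* = 0.414/0.026 = 15.9.

B* ≈ 502, H* ≈ 39.9, C* ≈ 15.9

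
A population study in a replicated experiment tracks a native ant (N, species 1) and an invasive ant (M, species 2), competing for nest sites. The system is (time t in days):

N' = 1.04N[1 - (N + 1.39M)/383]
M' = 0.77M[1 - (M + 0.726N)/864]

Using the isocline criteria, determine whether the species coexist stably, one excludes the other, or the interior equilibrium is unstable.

Compare the nullcline intercepts: K1/α12 = 383/1.39 = 276 < K2 = 864; K2/α21 = 864/0.726 = 1190 > K1 = 383.
Since the inequalities point opposite ways, species 2 can invade but species 1 cannot.

species 2 excludes species 1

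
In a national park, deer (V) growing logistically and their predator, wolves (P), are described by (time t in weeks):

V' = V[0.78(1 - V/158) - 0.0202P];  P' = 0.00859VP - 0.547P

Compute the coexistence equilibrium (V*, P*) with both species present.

V* ≈ 63.7, P* ≈ 23.1

From dP/dt = 0 with P > 0: 0.00859V* = 0.547, so V* = 63.7.
Substitute into dV/dt = 0: 0.78(1 - 63.7/158) = 0.0202P*.
The bracket is 0.597, giving P* = 0.466/0.0202 = 23.1.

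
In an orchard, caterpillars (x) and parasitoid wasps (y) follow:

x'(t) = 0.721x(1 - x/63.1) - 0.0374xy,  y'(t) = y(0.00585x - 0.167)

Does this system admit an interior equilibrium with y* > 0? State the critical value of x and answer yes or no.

Threshold x = 28.5; K > 28.5, so yes, the predator persists.

The predator equation gives dy/dt > 0 only when x > 0.167/0.00585 = 28.5.
Without the predator, x → K = 63.1. Since 63.1 > 28.5, the predator can invade and persist.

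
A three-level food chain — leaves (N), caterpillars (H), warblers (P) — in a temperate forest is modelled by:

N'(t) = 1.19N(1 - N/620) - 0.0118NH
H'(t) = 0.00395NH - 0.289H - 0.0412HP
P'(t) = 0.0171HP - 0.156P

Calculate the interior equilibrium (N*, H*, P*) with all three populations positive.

N* ≈ 564, H* ≈ 9.12, P* ≈ 47

From dP/dt = 0: 0.0171H* = 0.156, so H* = 9.12.
From dN/dt = 0: 1.19(1 - N*/620) = 0.0118·9.12, giving N* = 620·(1 - 0.0905) = 564.
From dH/dt = 0: 0.00395·564 - 0.289 = 0.0412P*, so P* = 1.94/0.0412 = 47.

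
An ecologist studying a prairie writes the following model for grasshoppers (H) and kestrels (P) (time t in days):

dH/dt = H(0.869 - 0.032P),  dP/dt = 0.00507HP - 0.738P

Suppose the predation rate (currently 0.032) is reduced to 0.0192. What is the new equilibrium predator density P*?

P* ≈ 45.3

At the interior fixed point, setting dH/dt = 0 with H > 0 fixes P* = (prey growth rate)/(HP coefficient) — independent of the other coefficients.
With the change, P* = 0.869/0.0192 = 45.3; it rises from 27.2.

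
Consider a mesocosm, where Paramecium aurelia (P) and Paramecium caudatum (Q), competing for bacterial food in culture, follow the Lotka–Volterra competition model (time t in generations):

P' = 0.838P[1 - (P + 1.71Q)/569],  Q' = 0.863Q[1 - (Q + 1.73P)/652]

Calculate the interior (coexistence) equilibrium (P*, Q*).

Setting both brackets to zero gives the nullclines P + 1.71Q = 569 and 1.73P + Q = 652.
Substituting Q = 652 - 1.73P into the first: P(1 - 1.71·1.73) = 569 - 1.71·652.
So P* = -546/-1.96 = 279, and then Q* = 652 - 1.73·279 = 170.

P* ≈ 279, Q* ≈ 170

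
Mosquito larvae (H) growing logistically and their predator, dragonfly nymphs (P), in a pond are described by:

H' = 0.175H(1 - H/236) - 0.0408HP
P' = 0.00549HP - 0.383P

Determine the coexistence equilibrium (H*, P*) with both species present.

From dP/dt = 0 with P > 0: 0.00549H* = 0.383, so H* = 69.8.
Substitute into dH/dt = 0: 0.175(1 - 69.8/236) = 0.0408P*.
The bracket is 0.704, giving P* = 0.123/0.0408 = 3.02.

H* ≈ 69.8, P* ≈ 3.02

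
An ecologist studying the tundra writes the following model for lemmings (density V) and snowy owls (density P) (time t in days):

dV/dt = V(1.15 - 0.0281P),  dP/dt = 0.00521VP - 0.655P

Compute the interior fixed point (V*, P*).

V* ≈ 126, P* ≈ 40.9

Set dP/dt = 0 with P > 0: 0.00521V - 0.655 = 0, so V* = 0.655/0.00521 = 126.
Set dV/dt = 0 with V > 0: 1.15 - 0.0281P = 0, so P* = 1.15/0.0281 = 40.9.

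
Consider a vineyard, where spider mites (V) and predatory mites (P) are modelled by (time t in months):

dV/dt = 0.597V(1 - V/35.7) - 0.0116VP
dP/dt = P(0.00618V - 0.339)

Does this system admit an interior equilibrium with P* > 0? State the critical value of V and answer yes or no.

Threshold V = 54.9; K < 54.9, so no, the predator goes extinct.

The predator equation gives dP/dt > 0 only when V > 0.339/0.00618 = 54.9.
Without the predator, V → K = 35.7. Since 35.7 < 54.9, the predator cannot invade.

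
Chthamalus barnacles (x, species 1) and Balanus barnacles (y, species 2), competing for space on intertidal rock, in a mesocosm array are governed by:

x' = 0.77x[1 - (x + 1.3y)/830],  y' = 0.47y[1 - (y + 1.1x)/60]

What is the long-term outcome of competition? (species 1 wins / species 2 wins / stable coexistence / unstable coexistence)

Compare the nullcline intercepts: K1/α12 = 830/1.3 = 638 > K2 = 60; K2/α21 = 60/1.1 = 54.5 < K1 = 830.
Since the inequalities point opposite ways, species 1 can invade but species 2 cannot.

species 1 excludes species 2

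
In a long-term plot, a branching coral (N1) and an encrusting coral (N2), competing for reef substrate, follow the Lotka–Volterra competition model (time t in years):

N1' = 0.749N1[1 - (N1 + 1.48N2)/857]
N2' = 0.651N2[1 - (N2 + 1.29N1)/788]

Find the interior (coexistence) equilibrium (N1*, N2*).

Setting both brackets to zero gives the nullclines N1 + 1.48N2 = 857 and 1.29N1 + N2 = 788.
Substituting N2 = 788 - 1.29N1 into the first: N1(1 - 1.48·1.29) = 857 - 1.48·788.
So N1* = -309/-0.909 = 340, and then N2* = 788 - 1.29·340 = 349.

N1* ≈ 340, N2* ≈ 349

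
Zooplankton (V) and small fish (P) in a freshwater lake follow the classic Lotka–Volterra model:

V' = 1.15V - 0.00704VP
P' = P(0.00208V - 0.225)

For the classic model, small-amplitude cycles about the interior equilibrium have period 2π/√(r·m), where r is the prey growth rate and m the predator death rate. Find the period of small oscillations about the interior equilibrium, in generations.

Here r = 1.15 and m = 0.225, so r·m = 0.259.
ω = √0.259 = 0.509 per generation, hence T = 2π/ω ≈ 12.4 generations.

T ≈ 12.4 generations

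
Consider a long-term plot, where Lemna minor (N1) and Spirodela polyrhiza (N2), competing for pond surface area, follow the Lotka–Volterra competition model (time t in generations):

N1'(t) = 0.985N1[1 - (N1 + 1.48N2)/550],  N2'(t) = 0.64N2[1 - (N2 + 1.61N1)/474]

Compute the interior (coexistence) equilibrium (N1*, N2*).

Setting both brackets to zero gives the nullclines N1 + 1.48N2 = 550 and 1.61N1 + N2 = 474.
Substituting N2 = 474 - 1.61N1 into the first: N1(1 - 1.48·1.61) = 550 - 1.48·474.
So N1* = -152/-1.38 = 110, and then N2* = 474 - 1.61·110 = 298.

N1* ≈ 110, N2* ≈ 298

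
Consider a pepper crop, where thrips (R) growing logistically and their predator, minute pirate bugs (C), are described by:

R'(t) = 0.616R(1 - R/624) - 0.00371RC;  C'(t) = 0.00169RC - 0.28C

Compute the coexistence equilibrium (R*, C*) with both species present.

From dC/dt = 0 with C > 0: 0.00169R* = 0.28, so R* = 166.
Substitute into dR/dt = 0: 0.616(1 - 166/624) = 0.00371C*.
The bracket is 0.734, giving C* = 0.452/0.00371 = 122.

R* ≈ 166, C* ≈ 122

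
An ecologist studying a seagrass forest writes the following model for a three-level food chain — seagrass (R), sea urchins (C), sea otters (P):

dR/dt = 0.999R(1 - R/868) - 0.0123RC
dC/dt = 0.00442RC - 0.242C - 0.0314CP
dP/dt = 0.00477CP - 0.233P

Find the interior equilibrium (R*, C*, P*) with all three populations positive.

R* ≈ 346, C* ≈ 48.8, P* ≈ 41

From dP/dt = 0: 0.00477C* = 0.233, so C* = 48.8.
From dR/dt = 0: 0.999(1 - R*/868) = 0.0123·48.8, giving R* = 868·(1 - 0.601) = 346.
From dC/dt = 0: 0.00442·346 - 0.242 = 0.0314P*, so P* = 1.29/0.0314 = 41.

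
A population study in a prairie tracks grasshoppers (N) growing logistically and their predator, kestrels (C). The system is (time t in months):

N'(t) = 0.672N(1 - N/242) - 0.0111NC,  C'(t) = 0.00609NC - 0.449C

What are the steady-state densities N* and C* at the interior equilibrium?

N* ≈ 73.7, C* ≈ 42.1

From dC/dt = 0 with C > 0: 0.00609N* = 0.449, so N* = 73.7.
Substitute into dN/dt = 0: 0.672(1 - 73.7/242) = 0.0111C*.
The bracket is 0.695, giving C* = 0.467/0.0111 = 42.1.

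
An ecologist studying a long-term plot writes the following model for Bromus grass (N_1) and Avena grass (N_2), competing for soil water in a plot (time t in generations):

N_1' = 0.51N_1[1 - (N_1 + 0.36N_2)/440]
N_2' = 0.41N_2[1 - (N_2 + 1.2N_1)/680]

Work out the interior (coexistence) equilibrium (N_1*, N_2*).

Setting both brackets to zero gives the nullclines N_1 + 0.36N_2 = 440 and 1.2N_1 + N_2 = 680.
Substituting N_2 = 680 - 1.2N_1 into the first: N_1(1 - 0.36·1.2) = 440 - 0.36·680.
So N_1* = 195/0.568 = 344, and then N_2* = 680 - 1.2·344 = 268.

N_1* ≈ 344, N_2* ≈ 268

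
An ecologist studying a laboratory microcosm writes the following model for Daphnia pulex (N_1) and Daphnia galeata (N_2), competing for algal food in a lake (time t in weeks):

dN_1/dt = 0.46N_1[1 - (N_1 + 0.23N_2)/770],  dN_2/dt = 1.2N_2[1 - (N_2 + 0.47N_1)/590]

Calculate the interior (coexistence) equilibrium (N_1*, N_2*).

Setting both brackets to zero gives the nullclines N_1 + 0.23N_2 = 770 and 0.47N_1 + N_2 = 590.
Substituting N_2 = 590 - 0.47N_1 into the first: N_1(1 - 0.23·0.47) = 770 - 0.23·590.
So N_1* = 634/0.892 = 711, and then N_2* = 590 - 0.47·711 = 256.

N_1* ≈ 711, N_2* ≈ 256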